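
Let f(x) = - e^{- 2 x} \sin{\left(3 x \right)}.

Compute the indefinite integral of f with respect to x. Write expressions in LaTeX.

F(x) = \frac{\left(2 \sin{\left(3 x \right)} + 3 \cos{\left(3 x \right)}\right) e^{- 2 x}}{13} + C

Differentiate the proposed F(x) back; it has to land on f(x) exactly.
Check: d/dx[\frac{\left(2 \sin{\left(3 x \right)} + 3 \cos{\left(3 x \right)}\right) e^{- 2 x}}{13}] = - e^{- 2 x} \sin{\left(3 x \right)} = f(x).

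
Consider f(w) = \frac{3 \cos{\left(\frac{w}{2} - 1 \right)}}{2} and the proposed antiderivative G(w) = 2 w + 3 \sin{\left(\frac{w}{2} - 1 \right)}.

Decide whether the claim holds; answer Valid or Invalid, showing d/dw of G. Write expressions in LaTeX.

Invalid: d/dw[G] - f = 2, which is not 0.

d/dw[G] = \frac{3 \cos{\left(\frac{w}{2} - 1 \right)}}{2} + 2
d/dw[G] - f(w) = 2 != 0.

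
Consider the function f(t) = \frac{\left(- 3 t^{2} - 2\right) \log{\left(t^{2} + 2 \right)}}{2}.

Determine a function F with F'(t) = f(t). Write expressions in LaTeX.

An antiderivative F(t) passes only if d/dt[F] lands on f(t) exactly.
Check: d/dt[- \frac{t^{3} \log{\left(t^{2} + 2 \right)}}{2} + \frac{t^{3}}{3} - t \log{\left(t^{2} + 2 \right)}] = - \frac{3 t^{2} \log{\left(t^{2} + 2 \right)}}{2} - \log{\left(t^{2} + 2 \right)}, which equals f(t).

An antiderivative is F(t) = - \frac{t^{3} \log{\left(t^{2} + 2 \right)}}{2} + \frac{t^{3}}{3} - t \log{\left(t^{2} + 2 \right)}.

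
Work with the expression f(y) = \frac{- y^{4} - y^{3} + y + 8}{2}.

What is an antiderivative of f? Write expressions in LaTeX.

An antiderivative is F(y) = - \frac{y^{5}}{10} - \frac{y^{4}}{8} + \frac{y^{2}}{4} + 4 y.

Differentiate the proposed F(y) back; it has to land on f(y) exactly.
Check: d/dy[- \frac{y^{5}}{10} - \frac{y^{4}}{8} + \frac{y^{2}}{4} + 4 y] = - \frac{y^{4}}{2} - \frac{y^{3}}{2} + \frac{y}{2} + 4, which equals f(y).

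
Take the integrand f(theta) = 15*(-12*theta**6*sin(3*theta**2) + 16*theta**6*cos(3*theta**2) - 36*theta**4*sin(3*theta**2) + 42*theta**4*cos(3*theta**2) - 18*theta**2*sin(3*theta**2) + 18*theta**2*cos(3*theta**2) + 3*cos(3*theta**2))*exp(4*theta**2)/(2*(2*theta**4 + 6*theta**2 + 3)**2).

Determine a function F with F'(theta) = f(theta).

An antiderivative is F(theta) = 15*theta*exp(4*theta**2)*cos(3*theta**2)/(2*(2*theta**4 + 6*theta**2 + 3)).

For F(theta) to be correct the identity F'(theta) - f(theta) = 0 must hold.
Check: d/dtheta[15*theta*exp(4*theta**2)*cos(3*theta**2)/(2*(2*theta**4 + 6*theta**2 + 3))] = (-180*theta**6*exp(4*theta**2)*sin(3*theta**2) + 240*theta**6*exp(4*theta**2)*cos(3*theta**2) - 540*theta**4*exp(4*theta**2)*sin(3*theta**2) + 630*theta**4*exp(4*theta**2)*cos(3*theta**2) - 270*theta**2*exp(4*theta**2)*sin(3*theta**2) + 270*theta**2*exp(4*theta**2)*cos(3*theta**2) + 45*exp(4*theta**2)*cos(3*theta**2))/(8*theta**8 + 48*theta**6 + 96*theta**4 + 72*theta**2 + 18), which equals f(theta).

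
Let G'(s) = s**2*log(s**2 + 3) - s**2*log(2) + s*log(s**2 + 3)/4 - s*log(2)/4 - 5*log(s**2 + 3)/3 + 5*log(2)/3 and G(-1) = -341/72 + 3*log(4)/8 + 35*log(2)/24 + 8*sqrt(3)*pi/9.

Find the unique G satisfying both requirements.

G(s) = s**3*log(s**2/2 + 3/2)/3 - 2*s**3/9 + s**2*log(s**2/2 + 3/2)/8 - s**2/8 - 5*s*log(s**2/2 + 3/2)/3 + 16*s/3 + 3*log(s**2 + 3)/8 - 16*sqrt(3)*atan(sqrt(3)*s/3)/3 + 1/2

Integrate term by term and add the pieces.
A general antiderivative is -2*s**3/9 - s**2/8 + 16*s/3 + (s**3/3 + s**2/8 - 5*s/3)*log(s**2/2 + 3/2) + 3*log(s**2 + 3)/8 - 16*sqrt(3)*atan(sqrt(3)*s/3)/3 + C.
The condition gives C = -341/72 + 3*log(4)/8 + 35*log(2)/24 + 8*sqrt(3)*pi/9 - (-377/72 + 3*log(4)/8 + 35*log(2)/24 + 8*sqrt(3)*pi/9) = 1/2.
So G(s) = s**3*log(s**2/2 + 3/2)/3 - 2*s**3/9 + s**2*log(s**2/2 + 3/2)/8 - s**2/8 - 5*s*log(s**2/2 + 3/2)/3 + 16*s/3 + 3*log(s**2 + 3)/8 - 16*sqrt(3)*atan(sqrt(3)*s/3)/3 + 1/2.
Check: d/ds[s**3*log(s**2/2 + 3/2)/3 - 2*s**3/9 + s**2*log(s**2/2 + 3/2)/8 - s**2/8 - 5*s*log(s**2/2 + 3/2)/3 + 16*s/3 + 3*log(s**2 + 3)/8 - 16*sqrt(3)*atan(sqrt(3)*s/3)/3 + 1/2] = s**2*log(s**2 + 3) - s**2*log(2) + s*log(s**2 + 3)/4 - s*log(2)/4 - 5*log(s**2 + 3)/3 + 5*log(2)/3 = G'(s).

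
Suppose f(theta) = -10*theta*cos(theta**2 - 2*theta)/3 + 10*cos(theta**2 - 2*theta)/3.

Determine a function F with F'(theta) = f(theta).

The substitution u = theta**2 - 2*theta works: f is exactly (dF/du)*(du/dtheta) for that inner function.
Check: d/dtheta[-5*sin(theta**2 - 2*theta)/3] = -10*theta*cos(theta**2 - 2*theta)/3 + 10*cos(theta**2 - 2*theta)/3 = f(theta).

An antiderivative is F(theta) = -5*sin(theta**2 - 2*theta)/3.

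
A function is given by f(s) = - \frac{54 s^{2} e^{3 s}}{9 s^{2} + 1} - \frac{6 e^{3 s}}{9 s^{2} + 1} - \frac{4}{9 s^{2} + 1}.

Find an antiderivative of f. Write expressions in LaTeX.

An antiderivative is F(s) = - 2 e^{3 s} - \frac{4 \operatorname{atan}{\left(3 s \right)}}{3}.

Integrate term by term and add the pieces.
Check: d/ds[- 2 e^{3 s} - \frac{4 \operatorname{atan}{\left(3 s \right)}}{3}] = \frac{- 54 s^{2} e^{3 s} - 6 e^{3 s} - 4}{9 s^{2} + 1}, which equals f(s).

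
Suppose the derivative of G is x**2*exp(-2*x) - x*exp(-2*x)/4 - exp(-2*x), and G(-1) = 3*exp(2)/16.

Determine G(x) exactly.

G(x) = (-8*x**2 - 6*x + 5)*exp(-2*x)/16

G'(x) has the shape u'v + uv' for u = -x**2/2 - 3*x/8 + 5/16 and v = exp(-2*x) — it is the derivative of the product u*v.
A general antiderivative is (-8*x**2 - 6*x + 5)*exp(-2*x)/16 + C.
The condition gives C = 3*exp(2)/16 - (3*exp(2)/16) = 0.
So G(x) = (-8*x**2 - 6*x + 5)*exp(-2*x)/16.
Check: d/dx[(-8*x**2 - 6*x + 5)*exp(-2*x)/16] = (4*x**2 - x - 4)*exp(-2*x)/4, which equals G'(x).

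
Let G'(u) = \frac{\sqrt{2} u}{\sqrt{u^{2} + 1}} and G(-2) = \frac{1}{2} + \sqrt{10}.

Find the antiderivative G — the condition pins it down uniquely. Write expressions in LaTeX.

G(u) = \sqrt{2 u^{2} + 2} + \frac{1}{2}

G'(u) matches the chain-rule pattern g'(h)*h' with inner function h(u) = 2 u^{2} + 2; substituting w = h(u) collapses the integral.
A general antiderivative is \sqrt{2 u^{2} + 2} + C.
The condition gives C = \frac{1}{2} + \sqrt{10} - (\sqrt{10}) = \frac{1}{2}.
So G(u) = \sqrt{2 u^{2} + 2} + \frac{1}{2}.
Check: d/du[\sqrt{2 u^{2} + 2} + \frac{1}{2}] = \frac{\sqrt{2} u}{\sqrt{u^{2} + 1}} = G'(u).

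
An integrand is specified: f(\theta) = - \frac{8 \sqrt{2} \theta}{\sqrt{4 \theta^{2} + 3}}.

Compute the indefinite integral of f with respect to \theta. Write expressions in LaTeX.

f matches the chain-rule pattern g'(h)*h' with inner function h(\theta) = 2 \theta^{2} + \frac{3}{2}; substituting u = h(\theta) collapses the integral.
Check: d/d\theta[- 2 \sqrt{2} \sqrt{4 \theta^{2} + 3}] = - \frac{8 \sqrt{2} \theta}{\sqrt{4 \theta^{2} + 3}} = f(\theta).

F(\theta) = - 2 \sqrt{2} \sqrt{4 \theta^{2} + 3} + C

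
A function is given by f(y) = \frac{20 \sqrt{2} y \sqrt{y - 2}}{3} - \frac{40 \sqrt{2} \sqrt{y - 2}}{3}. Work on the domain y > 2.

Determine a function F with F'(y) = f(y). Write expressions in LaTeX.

An antiderivative is F(y) = \frac{8 \sqrt{2} \left(y - 2\right)^{\frac{5}{2}}}{3}.

The integrand splits into summands that can be handled one at a time.
Check: d/dy[\frac{8 \sqrt{2} \left(y - 2\right)^{\frac{5}{2}}}{3}] = \frac{20 \sqrt{2} y \sqrt{y - 2}}{3} - \frac{40 \sqrt{2} \sqrt{y - 2}}{3} = f(y).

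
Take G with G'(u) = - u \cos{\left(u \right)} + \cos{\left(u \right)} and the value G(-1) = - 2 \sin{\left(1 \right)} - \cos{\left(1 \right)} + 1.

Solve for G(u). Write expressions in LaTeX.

Integrate term by term and add the pieces.
A general antiderivative is - u \sin{\left(u \right)} + \sin{\left(u \right)} - \cos{\left(u \right)} + C.
The condition gives C = - 2 \sin{\left(1 \right)} - \cos{\left(1 \right)} + 1 - (- 2 \sin{\left(1 \right)} - \cos{\left(1 \right)}) = 1.
So G(u) = - u \sin{\left(u \right)} + \sin{\left(u \right)} - \cos{\left(u \right)} + 1.
Check: d/du[- u \sin{\left(u \right)} + \sin{\left(u \right)} - \cos{\left(u \right)} + 1] = - u \cos{\left(u \right)} + \cos{\left(u \right)} = G'(u).

G(u) = - u \sin{\left(u \right)} + \sin{\left(u \right)} - \cos{\left(u \right)} + 1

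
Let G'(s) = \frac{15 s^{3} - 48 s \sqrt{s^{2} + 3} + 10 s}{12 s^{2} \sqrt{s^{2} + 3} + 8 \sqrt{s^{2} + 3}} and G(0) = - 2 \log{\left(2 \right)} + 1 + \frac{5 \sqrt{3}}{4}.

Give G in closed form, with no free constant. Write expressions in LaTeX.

G(s) = - \frac{- 5 \sqrt{s^{2} + 3} + 8 \log{\left(3 s^{2} + 2 \right)} - 4}{4}

Since d/ds undoes antidifferentiation here, G(s) must give back the stated G'(s).
A general antiderivative is \frac{5 \sqrt{s^{2} + 3}}{4} - 2 \log{\left(3 s^{2} + 2 \right)} + C.
The condition gives C = - 2 \log{\left(2 \right)} + 1 + \frac{5 \sqrt{3}}{4} - (- 2 \log{\left(2 \right)} + \frac{5 \sqrt{3}}{4}) = 1.
So G(s) = - \frac{- 5 \sqrt{s^{2} + 3} + 8 \log{\left(3 s^{2} + 2 \right)} - 4}{4}.
Check: d/ds[- \frac{- 5 \sqrt{s^{2} + 3} + 8 \log{\left(3 s^{2} + 2 \right)} - 4}{4}] = \frac{15 s^{3} - 48 s \sqrt{s^{2} + 3} + 10 s}{12 s^{2} \sqrt{s^{2} + 3} + 8 \sqrt{s^{2} + 3}} = G'(s).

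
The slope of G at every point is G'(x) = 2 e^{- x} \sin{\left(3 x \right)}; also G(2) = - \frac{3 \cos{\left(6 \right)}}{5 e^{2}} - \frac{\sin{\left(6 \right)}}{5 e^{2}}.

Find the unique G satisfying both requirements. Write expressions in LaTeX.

G(x) = - \frac{e^{- x} \sin{\left(3 x \right)}}{5} - \frac{3 e^{- x} \cos{\left(3 x \right)}}{5}

For G(x) to be correct, d/dx[G] must agree with the stated G'(x) identically.
A general antiderivative is - \frac{e^{- x} \sin{\left(3 x \right)}}{5} - \frac{3 e^{- x} \cos{\left(3 x \right)}}{5} + C.
The condition gives C = - \frac{3 \cos{\left(6 \right)}}{5 e^{2}} - \frac{\sin{\left(6 \right)}}{5 e^{2}} - (- \frac{3 \cos{\left(6 \right)}}{5 e^{2}} - \frac{\sin{\left(6 \right)}}{5 e^{2}}) = 0.
So G(x) = - \frac{e^{- x} \sin{\left(3 x \right)}}{5} - \frac{3 e^{- x} \cos{\left(3 x \right)}}{5}.
Check: d/dx[- \frac{e^{- x} \sin{\left(3 x \right)}}{5} - \frac{3 e^{- x} \cos{\left(3 x \right)}}{5}] = 2 e^{- x} \sin{\left(3 x \right)} = G'(x).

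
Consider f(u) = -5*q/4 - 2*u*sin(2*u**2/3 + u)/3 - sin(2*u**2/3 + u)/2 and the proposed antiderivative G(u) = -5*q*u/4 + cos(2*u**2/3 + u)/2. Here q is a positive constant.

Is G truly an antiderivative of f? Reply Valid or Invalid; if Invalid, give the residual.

Valid - differentiating G returns exactly f.

d/du[G] = -5*q/4 - 2*u*sin(2*u**2/3 + u)/3 - sin(2*u**2/3 + u)/2
This equals f(u) exactly, so the claim holds.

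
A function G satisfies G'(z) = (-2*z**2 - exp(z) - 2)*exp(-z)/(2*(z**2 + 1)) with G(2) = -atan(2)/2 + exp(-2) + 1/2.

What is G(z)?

Since d/dz undoes antidifferentiation here, G(z) must give back the stated G'(z).
A general antiderivative is -atan(z)/2 + exp(-z) + C.
The condition gives C = -atan(2)/2 + exp(-2) + 1/2 - (-atan(2)/2 + exp(-2)) = 1/2.
So G(z) = -(exp(z)*atan(z) - exp(z) - 2)*exp(-z)/2.
Check: d/dz[-(exp(z)*atan(z) - exp(z) - 2)*exp(-z)/2] = (-2*z**2 - exp(z) - 2)/(2*z**2*exp(z) + 2*exp(z)), which equals G'(z).

G(z) = -(exp(z)*atan(z) - exp(z) - 2)*exp(-z)/2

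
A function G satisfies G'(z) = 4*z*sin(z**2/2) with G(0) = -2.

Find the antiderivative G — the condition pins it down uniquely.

G(z) = 2 - 4*cos(z**2/2)

G'(z) matches the chain-rule pattern g'(h)*h' with inner function h(z) = z**2/2; substituting u = h(z) collapses the integral.
A general antiderivative is -4*cos(z**2/2) + C.
The condition gives C = -2 - (-4) = 2.
So G(z) = 2 - 4*cos(z**2/2).
Check: d/dz[2 - 4*cos(z**2/2)] = 4*z*sin(z**2/2) = G'(z).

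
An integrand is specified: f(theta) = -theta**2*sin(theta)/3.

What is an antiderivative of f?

An antiderivative is F(theta) = theta**2*cos(theta)/3 - 2*theta*sin(theta)/3 - 2*cos(theta)/3.

An antiderivative F(theta) passes only if d/dtheta[F] lands on f(theta) exactly.
Check: d/dtheta[theta**2*cos(theta)/3 - 2*theta*sin(theta)/3 - 2*cos(theta)/3] = -theta**2*sin(theta)/3 = f(theta).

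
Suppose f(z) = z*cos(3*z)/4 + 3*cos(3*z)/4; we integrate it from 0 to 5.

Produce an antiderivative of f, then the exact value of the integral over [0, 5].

The integrand splits into summands that can be handled one at a time.
F(z) = z*sin(3*z)/12 + sin(3*z)/4 + cos(3*z)/36 is an antiderivative of f.
Check: d/dz[z*sin(3*z)/12 + sin(3*z)/4 + cos(3*z)/36] = z*cos(3*z)/4 + 3*cos(3*z)/4 = f(z).
F(5) = cos(15)/36 + 2*sin(15)/3; F(0) = 1/36.
Integral = F(5) - F(0) = -1/36 + cos(15)/36 + 2*sin(15)/3.

Antiderivative: F(z) = z*sin(3*z)/12 + sin(3*z)/4 + cos(3*z)/36; value = -1/36 + cos(15)/36 + 2*sin(15)/3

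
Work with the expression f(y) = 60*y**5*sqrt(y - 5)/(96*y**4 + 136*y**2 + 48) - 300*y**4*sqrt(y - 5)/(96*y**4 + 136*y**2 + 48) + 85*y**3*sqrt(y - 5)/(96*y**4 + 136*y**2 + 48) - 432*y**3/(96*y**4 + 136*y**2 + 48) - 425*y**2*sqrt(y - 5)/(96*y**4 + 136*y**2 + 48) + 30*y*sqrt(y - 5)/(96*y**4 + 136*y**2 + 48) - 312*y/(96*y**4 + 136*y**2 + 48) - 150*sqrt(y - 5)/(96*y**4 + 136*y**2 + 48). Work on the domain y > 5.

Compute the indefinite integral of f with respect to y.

F(y) = ((y - 5)**(5/2) - 6*log(3*y**2/2 + 1) - 3*log(4*y**2 + 3))/4 + C

Integrate term by term and add the pieces.
Check: d/dy[((y - 5)**(5/2) - 6*log(3*y**2/2 + 1) - 3*log(4*y**2 + 3))/4] = (60*y**5*sqrt(y - 5) - 300*y**4*sqrt(y - 5) + 85*y**3*sqrt(y - 5) - 432*y**3 - 425*y**2*sqrt(y - 5) + 30*y*sqrt(y - 5) - 312*y - 150*sqrt(y - 5))/(96*y**4 + 136*y**2 + 48), which equals f(y).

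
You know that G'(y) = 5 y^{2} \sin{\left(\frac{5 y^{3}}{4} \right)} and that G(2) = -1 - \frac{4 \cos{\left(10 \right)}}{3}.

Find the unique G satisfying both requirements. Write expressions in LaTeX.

The substitution u = \frac{5 y^{3}}{4} works: G'(y) is exactly (dG/du)*(du/dy) for that inner function.
A general antiderivative is - \frac{4 \cos{\left(\frac{5 y^{3}}{4} \right)}}{3} + C.
The condition gives C = -1 - \frac{4 \cos{\left(10 \right)}}{3} - (- \frac{4 \cos{\left(10 \right)}}{3}) = -1.
So G(y) = - \frac{4 \cos{\left(\frac{5 y^{3}}{4} \right)} + 3}{3}.
Check: d/dy[- \frac{4 \cos{\left(\frac{5 y^{3}}{4} \right)} + 3}{3}] = 5 y^{2} \sin{\left(\frac{5 y^{3}}{4} \right)} = G'(y).

G(y) = - \frac{4 \cos{\left(\frac{5 y^{3}}{4} \right)} + 3}{3}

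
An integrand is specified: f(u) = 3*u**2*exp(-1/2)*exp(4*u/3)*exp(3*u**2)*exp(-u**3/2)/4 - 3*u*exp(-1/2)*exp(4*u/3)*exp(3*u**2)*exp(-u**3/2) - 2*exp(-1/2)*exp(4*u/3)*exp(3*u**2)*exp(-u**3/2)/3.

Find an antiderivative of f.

An antiderivative is F(u) = -exp(-u**3/2 + 3*u**2 + 4*u/3 - 1/2)/2.

f matches the chain-rule pattern g'(h)*h' with inner function h(u) = -u**3/2 + 3*u**2 + 4*u/3 - 1/2; substituting w = h(u) collapses the integral.
Check: d/du[-exp(-u**3/2 + 3*u**2 + 4*u/3 - 1/2)/2] = (9*u**2 - 36*u - 8)*exp(-1/2)*exp(4*u/3)*exp(3*u**2)*exp(-u**3/2)/12, which equals f(u).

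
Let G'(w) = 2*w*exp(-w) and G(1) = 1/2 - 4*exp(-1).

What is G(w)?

G(w) = -2*w*exp(-w) + 1/2 - 2*exp(-w)

G'(w) has the shape u'v + uv' for u = -2*w - 2 and v = exp(-w) — it is the derivative of the product u*v.
A general antiderivative is (-2*w - 2)*exp(-w) + C.
The condition gives C = 1/2 - 4*exp(-1) - (-4*exp(-1)) = 1/2.
So G(w) = -2*w*exp(-w) + 1/2 - 2*exp(-w).
Check: d/dw[-2*w*exp(-w) + 1/2 - 2*exp(-w)] = 2*w*exp(-w) = G'(w).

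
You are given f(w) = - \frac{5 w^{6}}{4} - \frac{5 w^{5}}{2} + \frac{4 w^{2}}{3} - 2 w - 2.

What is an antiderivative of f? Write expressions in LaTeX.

Integrate term by term and add the pieces.
Check: d/dw[\frac{w \left(- 45 w^{6} - 105 w^{5} + 112 w^{2} - 252 w - 504\right)}{252}] = - \frac{5 w^{6}}{4} - \frac{5 w^{5}}{2} + \frac{4 w^{2}}{3} - 2 w - 2 = f(w).

An antiderivative is F(w) = \frac{w \left(- 45 w^{6} - 105 w^{5} + 112 w^{2} - 252 w - 504\right)}{252}.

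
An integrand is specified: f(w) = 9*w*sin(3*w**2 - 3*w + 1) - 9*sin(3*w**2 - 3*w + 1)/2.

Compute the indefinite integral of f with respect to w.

F(w) = -3*cos(3*w**2 - 3*w + 1)/2 + C

The substitution u = 3*w**2 - 3*w + 1 works: f is exactly (dF/du)*(du/dw) for that inner function.
Check: d/dw[-3*cos(3*w**2 - 3*w + 1)/2] = 9*w*sin(3*w**2 - 3*w + 1) - 9*sin(3*w**2 - 3*w + 1)/2 = f(w).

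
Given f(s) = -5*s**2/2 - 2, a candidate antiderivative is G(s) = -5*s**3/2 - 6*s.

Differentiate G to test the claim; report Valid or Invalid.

d/ds[G] = -15*s**2/2 - 6
d/ds[G] - f(s) = -5*s**2 - 4 != 0.

Invalid: d/ds[G] - f = -5*s**2 - 4, which is not 0.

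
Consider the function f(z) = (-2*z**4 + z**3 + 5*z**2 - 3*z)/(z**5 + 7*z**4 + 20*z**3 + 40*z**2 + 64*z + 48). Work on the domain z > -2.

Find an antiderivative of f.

Factor the denominator ((z + 2)**2*(z + 3)*(z**2 + 4)) and decompose: f = (46*z + 31)/(52*(z**2 + 4)) - 135/(13*(z + 3)) + 15/(2*(z + 2)) - 7/(4*(z + 2)**2); each piece integrates to a log, atan, or power term.
Check: d/dz[(780*(z + 2)*log(z + 2) - 1080*(z + 2)*log(z + 3) + 46*(z + 2)*log(z**2 + 4) + 31*(z + 2)*atan(z/2) + 182)/(104*(z + 2))] = (-2*z**4 + z**3 + 5*z**2 - 3*z)/(z**5 + 7*z**4 + 20*z**3 + 40*z**2 + 64*z + 48) = f(z).

An antiderivative is F(z) = (780*(z + 2)*log(z + 2) - 1080*(z + 2)*log(z + 3) + 46*(z + 2)*log(z**2 + 4) + 31*(z + 2)*atan(z/2) + 182)/(104*(z + 2)).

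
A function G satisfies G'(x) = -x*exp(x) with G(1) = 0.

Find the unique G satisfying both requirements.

G(x) = (1 - x)*exp(x)

Recognize the product-rule pattern: G'(x) = u'v + uv' with u = 1 - x, v = exp(x), so integration by parts undoes it.
A general antiderivative is (1 - x)*exp(x) + C.
The condition gives C = 0 - (0) = 0.
So G(x) = (1 - x)*exp(x).
Check: d/dx[(1 - x)*exp(x)] = -x*exp(x) = G'(x).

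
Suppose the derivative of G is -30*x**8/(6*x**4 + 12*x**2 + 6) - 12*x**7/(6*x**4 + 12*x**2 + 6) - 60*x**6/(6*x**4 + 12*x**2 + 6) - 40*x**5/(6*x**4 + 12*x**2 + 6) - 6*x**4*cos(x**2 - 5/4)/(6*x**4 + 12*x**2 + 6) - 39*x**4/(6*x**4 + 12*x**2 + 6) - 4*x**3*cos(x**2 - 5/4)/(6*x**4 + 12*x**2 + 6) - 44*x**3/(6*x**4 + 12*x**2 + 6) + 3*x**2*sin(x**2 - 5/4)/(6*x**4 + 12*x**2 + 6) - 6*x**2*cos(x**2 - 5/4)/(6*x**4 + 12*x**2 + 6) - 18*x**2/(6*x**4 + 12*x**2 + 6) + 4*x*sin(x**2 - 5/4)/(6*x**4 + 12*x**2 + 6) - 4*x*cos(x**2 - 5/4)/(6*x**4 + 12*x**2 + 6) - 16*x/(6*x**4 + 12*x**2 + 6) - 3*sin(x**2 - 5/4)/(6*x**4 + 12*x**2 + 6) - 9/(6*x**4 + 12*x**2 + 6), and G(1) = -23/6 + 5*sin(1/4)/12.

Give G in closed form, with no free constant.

G(x) = (-6*x**5*(x**2 + 1) - 3*x**4*(x**2 + 1) - 8*x**2*(x**2 + 1) + 3*x**2 - 9*x*(x**2 + 1) - (3*x + 2)*sin(x**2 - 5/4) + 3)/(6*(x**2 + 1))

Integrate term by term and add the pieces.
A general antiderivative is -x**5 - x**4/2 - 4*x**2/3 - 3*x/2 - (x + 2/3)*sin(x**2 - 5/4)/(2*(x**2 + 1)) + C.
The condition gives C = -23/6 + 5*sin(1/4)/12 - (-13/3 + 5*sin(1/4)/12) = 1/2.
So G(x) = (-6*x**5*(x**2 + 1) - 3*x**4*(x**2 + 1) - 8*x**2*(x**2 + 1) + 3*x**2 - 9*x*(x**2 + 1) - (3*x + 2)*sin(x**2 - 5/4) + 3)/(6*(x**2 + 1)).
Check: d/dx[(-6*x**5*(x**2 + 1) - 3*x**4*(x**2 + 1) - 8*x**2*(x**2 + 1) + 3*x**2 - 9*x*(x**2 + 1) - (3*x + 2)*sin(x**2 - 5/4) + 3)/(6*(x**2 + 1))] = (-30*x**8 - 12*x**7 - 60*x**6 - 40*x**5 - 6*x**4*cos(x**2 - 5/4) - 39*x**4 - 4*x**3*cos(x**2 - 5/4) - 44*x**3 + 3*x**2*sin(x**2 - 5/4) - 6*x**2*cos(x**2 - 5/4) - 18*x**2 + 4*x*sin(x**2 - 5/4) - 4*x*cos(x**2 - 5/4) - 16*x - 3*sin(x**2 - 5/4) - 9)/(6*x**4 + 12*x**2 + 6), which equals G'(x).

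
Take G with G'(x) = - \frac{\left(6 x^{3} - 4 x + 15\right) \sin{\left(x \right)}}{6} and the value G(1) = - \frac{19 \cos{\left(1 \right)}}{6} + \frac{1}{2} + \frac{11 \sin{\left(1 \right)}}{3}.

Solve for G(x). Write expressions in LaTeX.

G(x) = \frac{6 x^{3} \cos{\left(x \right)} - 18 x^{2} \sin{\left(x \right)} - 40 x \cos{\left(x \right)} + 40 \sin{\left(x \right)} + 15 \cos{\left(x \right)} + 3}{6}

The proposed G(x) is checked by its d/dx: the result must match the given G'(x).
A general antiderivative is x^{3} \cos{\left(x \right)} - 3 x^{2} \sin{\left(x \right)} - \frac{20 x \cos{\left(x \right)}}{3} + \frac{20 \sin{\left(x \right)}}{3} + \frac{5 \cos{\left(x \right)}}{2} + C.
The condition gives C = - \frac{19 \cos{\left(1 \right)}}{6} + \frac{1}{2} + \frac{11 \sin{\left(1 \right)}}{3} - (- \frac{19 \cos{\left(1 \right)}}{6} + \frac{11 \sin{\left(1 \right)}}{3}) = \frac{1}{2}.
So G(x) = \frac{6 x^{3} \cos{\left(x \right)} - 18 x^{2} \sin{\left(x \right)} - 40 x \cos{\left(x \right)} + 40 \sin{\left(x \right)} + 15 \cos{\left(x \right)} + 3}{6}.
Check: d/dx[\frac{6 x^{3} \cos{\left(x \right)} - 18 x^{2} \sin{\left(x \right)} - 40 x \cos{\left(x \right)} + 40 \sin{\left(x \right)} + 15 \cos{\left(x \right)} + 3}{6}] = - x^{3} \sin{\left(x \right)} + \frac{2 x \sin{\left(x \right)}}{3} - \frac{5 \sin{\left(x \right)}}{2}, which equals G'(x).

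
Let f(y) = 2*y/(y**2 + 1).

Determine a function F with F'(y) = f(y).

The substitution u = 3*y**2/2 + 3/2 works: f is exactly (dF/du)*(du/dy) for that inner function.
Check: d/dy[log(3*y**2/2 + 3/2)] = 2*y/(y**2 + 1) = f(y).

An antiderivative is F(y) = log(3*y**2/2 + 3/2).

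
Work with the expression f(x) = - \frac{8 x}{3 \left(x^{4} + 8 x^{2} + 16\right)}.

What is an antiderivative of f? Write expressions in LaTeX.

An antiderivative is F(x) = \frac{4}{3 \left(x^{2} + 4\right)}.

The substitution u = \frac{x^{2}}{2} + 2 works: f is exactly (dF/du)*(du/dx) for that inner function.
Check: d/dx[\frac{4}{3 \left(x^{2} + 4\right)}] = - \frac{8 x}{3 x^{4} + 24 x^{2} + 48}, which equals f(x).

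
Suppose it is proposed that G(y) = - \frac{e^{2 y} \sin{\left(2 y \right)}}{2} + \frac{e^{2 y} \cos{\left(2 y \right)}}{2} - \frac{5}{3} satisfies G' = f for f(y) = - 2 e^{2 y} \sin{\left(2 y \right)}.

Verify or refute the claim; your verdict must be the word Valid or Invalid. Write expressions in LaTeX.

d/dy[G] = - 2 e^{2 y} \sin{\left(2 y \right)}
This equals f(y) exactly, so the claim holds.

Valid - differentiating G returns exactly f.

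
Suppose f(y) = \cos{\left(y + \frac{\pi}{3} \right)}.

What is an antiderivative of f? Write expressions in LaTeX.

An antiderivative is F(y) = \sin{\left(y + \frac{\pi}{3} \right)}.

For F(y) to be correct the identity F'(y) - f(y) = 0 must hold.
Check: d/dy[\sin{\left(y + \frac{\pi}{3} \right)}] = \cos{\left(y + \frac{\pi}{3} \right)} = f(y).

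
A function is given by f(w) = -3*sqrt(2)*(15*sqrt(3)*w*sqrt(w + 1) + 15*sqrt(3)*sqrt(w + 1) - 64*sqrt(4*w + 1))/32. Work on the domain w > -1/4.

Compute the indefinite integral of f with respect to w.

Whatever form F(w) takes, F'(w) = f(w) is non-negotiable.
Check: d/dw[-(3*w/2 + 3/2)**(5/2)/2 + 4*(2*w + 1/2)**(3/2)] = sqrt(2)*(-45*sqrt(3)*w*sqrt(w + 1) - 45*sqrt(3)*sqrt(w + 1) + 192*sqrt(4*w + 1))/32, which equals f(w).

F(w) = -(3*w/2 + 3/2)**(5/2)/2 + 4*(2*w + 1/2)**(3/2) + C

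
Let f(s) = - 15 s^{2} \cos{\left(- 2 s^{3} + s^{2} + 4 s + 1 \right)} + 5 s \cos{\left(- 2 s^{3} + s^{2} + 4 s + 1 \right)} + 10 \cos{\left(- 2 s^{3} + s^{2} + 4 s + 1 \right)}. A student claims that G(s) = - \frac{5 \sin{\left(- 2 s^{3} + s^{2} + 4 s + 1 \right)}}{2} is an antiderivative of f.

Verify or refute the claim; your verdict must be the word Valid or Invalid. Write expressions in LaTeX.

Invalid: d/ds[G] - f = 30 s^{2} \cos{\left(- 2 s^{3} + s^{2} + 4 s + 1 \right)} - 10 s \cos{\left(- 2 s^{3} + s^{2} + 4 s + 1 \right)} - 20 \cos{\left(- 2 s^{3} + s^{2} + 4 s + 1 \right)}, which is not 0.

d/ds[G] = 15 s^{2} \cos{\left(- 2 s^{3} + s^{2} + 4 s + 1 \right)} - 5 s \cos{\left(- 2 s^{3} + s^{2} + 4 s + 1 \right)} - 10 \cos{\left(- 2 s^{3} + s^{2} + 4 s + 1 \right)}
d/ds[G] - f(s) = 30 s^{2} \cos{\left(- 2 s^{3} + s^{2} + 4 s + 1 \right)} - 10 s \cos{\left(- 2 s^{3} + s^{2} + 4 s + 1 \right)} - 20 \cos{\left(- 2 s^{3} + s^{2} + 4 s + 1 \right)} != 0.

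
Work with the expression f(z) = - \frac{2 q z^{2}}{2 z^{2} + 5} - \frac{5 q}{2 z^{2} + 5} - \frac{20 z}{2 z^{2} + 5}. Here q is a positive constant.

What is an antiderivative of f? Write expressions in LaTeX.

The integrand splits into summands that can be handled one at a time.
Check: d/dz[- q z - 5 \log{\left(z^{2} + \frac{5}{2} \right)}] = \frac{- 2 q z^{2} - 5 q - 20 z}{2 z^{2} + 5}, which equals f(z).

An antiderivative is F(z) = - q z - 5 \log{\left(z^{2} + \frac{5}{2} \right)}.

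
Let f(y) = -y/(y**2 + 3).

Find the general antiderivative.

f matches the chain-rule pattern g'(h)*h' with inner function h(y) = y**2 + 3; substituting u = h(y) collapses the integral.
Check: d/dy[-log(y**2 + 3)/2] = -y/(y**2 + 3) = f(y).

F(y) = -log(y**2 + 3)/2 + C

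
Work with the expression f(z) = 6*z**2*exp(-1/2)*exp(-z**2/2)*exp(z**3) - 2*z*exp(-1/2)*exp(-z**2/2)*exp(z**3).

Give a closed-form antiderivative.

f matches the chain-rule pattern g'(h)*h' with inner function h(z) = z**3 - z**2/2 - 1/2; substituting u = h(z) collapses the integral.
Check: d/dz[2*exp(z**3 - z**2/2 - 1/2)] = (6*z**2 - 2*z)*exp(-1/2)*exp(-z**2/2)*exp(z**3), which equals f(z).

An antiderivative is F(z) = 2*exp(z**3 - z**2/2 - 1/2).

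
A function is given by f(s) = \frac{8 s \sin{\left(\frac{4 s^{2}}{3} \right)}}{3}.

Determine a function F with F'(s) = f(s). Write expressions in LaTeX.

The substitution u = \frac{4 s^{2}}{3} works: f is exactly (dF/du)*(du/ds) for that inner function.
Check: d/ds[- \cos{\left(\frac{4 s^{2}}{3} \right)}] = \frac{8 s \sin{\left(\frac{4 s^{2}}{3} \right)}}{3} = f(s).

An antiderivative is F(s) = - \cos{\left(\frac{4 s^{2}}{3} \right)}.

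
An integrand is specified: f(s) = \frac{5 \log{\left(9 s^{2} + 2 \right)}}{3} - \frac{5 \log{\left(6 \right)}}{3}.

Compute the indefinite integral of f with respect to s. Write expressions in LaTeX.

F(s) = \frac{5 s \log{\left(\frac{3 s^{2}}{2} + \frac{1}{3} \right)}}{3} - \frac{10 s}{3} + \frac{10 \sqrt{2} \operatorname{atan}{\left(\frac{3 \sqrt{2} s}{2} \right)}}{9} + C

A candidate is checked by its d/ds: the result must match f(s).
Check: d/ds[\frac{5 s \log{\left(\frac{3 s^{2}}{2} + \frac{1}{3} \right)}}{3} - \frac{10 s}{3} + \frac{10 \sqrt{2} \operatorname{atan}{\left(\frac{3 \sqrt{2} s}{2} \right)}}{9}] = \frac{5 \log{\left(9 s^{2} + 2 \right)}}{3} - \frac{5 \log{\left(6 \right)}}{3} = f(s).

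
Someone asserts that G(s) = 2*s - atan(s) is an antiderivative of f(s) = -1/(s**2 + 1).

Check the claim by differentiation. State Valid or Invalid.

d/ds[G] = (2*s**2 + 1)/(s**2 + 1)
d/ds[G] - f(s) = 2 != 0.

Invalid: d/ds[G] - f = 2, which is not 0.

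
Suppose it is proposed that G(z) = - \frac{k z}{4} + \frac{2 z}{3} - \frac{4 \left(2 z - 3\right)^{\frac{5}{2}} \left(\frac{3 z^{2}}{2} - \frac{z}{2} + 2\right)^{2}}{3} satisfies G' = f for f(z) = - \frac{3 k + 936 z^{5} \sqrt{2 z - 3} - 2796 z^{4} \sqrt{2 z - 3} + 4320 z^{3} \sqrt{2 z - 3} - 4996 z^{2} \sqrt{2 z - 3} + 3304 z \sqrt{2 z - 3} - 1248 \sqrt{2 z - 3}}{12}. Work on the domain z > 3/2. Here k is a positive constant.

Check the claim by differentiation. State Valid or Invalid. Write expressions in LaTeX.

Invalid: d/dz[G] - f = \frac{2}{3}, which is not 0.

d/dz[G] = - \frac{k}{4} - 78 z^{5} \sqrt{2 z - 3} + 233 z^{4} \sqrt{2 z - 3} - 360 z^{3} \sqrt{2 z - 3} + \frac{1249 z^{2} \sqrt{2 z - 3}}{3} - \frac{826 z \sqrt{2 z - 3}}{3} + 104 \sqrt{2 z - 3} + \frac{2}{3}
d/dz[G] - f(z) = \frac{2}{3} != 0.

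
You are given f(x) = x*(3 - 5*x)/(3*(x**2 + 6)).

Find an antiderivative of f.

Since d/dx undoes antidifferentiation here, F'(x) = f(x) is required of F(x).
Check: d/dx[-(10*x - 3*log(x**2 + 6) - 10*sqrt(6)*atan(sqrt(6)*x/6))/6] = (-5*x**2 + 3*x)/(3*x**2 + 18), which equals f(x).

An antiderivative is F(x) = -(10*x - 3*log(x**2 + 6) - 10*sqrt(6)*atan(sqrt(6)*x/6))/6.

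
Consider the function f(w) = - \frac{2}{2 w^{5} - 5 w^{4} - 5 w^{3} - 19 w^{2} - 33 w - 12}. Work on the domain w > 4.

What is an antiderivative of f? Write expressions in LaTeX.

The denominator factors as \left(w - 4\right) \left(w + 1\right) \left(2 w + 1\right) \left(w^{2} + 3\right); partial fractions split f into directly integrable pieces: - \frac{17 w + 11}{494 \left(w^{2} + 3\right)} + \frac{32}{117 \left(2 w + 1\right)} - \frac{1}{10 \left(w + 1\right)} - \frac{2}{855 \left(w - 4\right)}.
Check: d/dw[\frac{- 104 \log{\left(w - 4 \right)} + 6080 \log{\left(w + \frac{1}{2} \right)} - 4446 \log{\left(w + 1 \right)} - 765 \log{\left(w^{2} + 3 \right)} - 330 \sqrt{3} \operatorname{atan}{\left(\frac{\sqrt{3} w}{3} \right)}}{44460}] = - \frac{2}{2 w^{5} - 5 w^{4} - 5 w^{3} - 19 w^{2} - 33 w - 12} = f(w).

An antiderivative is F(w) = \frac{- 104 \log{\left(w - 4 \right)} + 6080 \log{\left(w + \frac{1}{2} \right)} - 4446 \log{\left(w + 1 \right)} - 765 \log{\left(w^{2} + 3 \right)} - 330 \sqrt{3} \operatorname{atan}{\left(\frac{\sqrt{3} w}{3} \right)}}{44460}.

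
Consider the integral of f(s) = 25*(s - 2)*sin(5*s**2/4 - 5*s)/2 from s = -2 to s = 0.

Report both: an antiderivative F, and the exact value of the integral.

Antiderivative: F(s) = -5*cos(5*s**2/4 - 5*s); value = -5 + 5*cos(15)

f matches the chain-rule pattern g'(h)*h' with inner function h(s) = 5*s**2/4 - 5*s; substituting u = h(s) collapses the integral.
F(s) = -5*cos(5*s**2/4 - 5*s) is an antiderivative of f.
Check: d/ds[-5*cos(5*s**2/4 - 5*s)] = 25*s*sin(5*s**2/4 - 5*s)/2 - 25*sin(5*s**2/4 - 5*s), which equals f(s).
F(0) = -5; F(-2) = -5*cos(15).
Integral = F(0) - F(-2) = -5 + 5*cos(15).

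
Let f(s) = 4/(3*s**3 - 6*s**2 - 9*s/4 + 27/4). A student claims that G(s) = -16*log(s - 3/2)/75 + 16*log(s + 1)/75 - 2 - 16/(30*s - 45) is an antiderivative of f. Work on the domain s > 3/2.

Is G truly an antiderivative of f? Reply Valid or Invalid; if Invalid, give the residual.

Valid - differentiating G returns exactly f.

d/ds[G] = 16/(12*s**3 - 24*s**2 - 9*s + 27)
This equals f(s) exactly, so the claim holds.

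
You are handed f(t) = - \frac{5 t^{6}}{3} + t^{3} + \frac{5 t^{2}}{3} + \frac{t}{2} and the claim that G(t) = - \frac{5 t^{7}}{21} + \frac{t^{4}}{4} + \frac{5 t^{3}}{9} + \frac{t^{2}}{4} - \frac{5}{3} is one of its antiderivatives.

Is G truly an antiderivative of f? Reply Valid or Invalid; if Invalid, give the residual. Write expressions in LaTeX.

Valid - differentiating G returns exactly f.

d/dt[G] = - \frac{5 t^{6}}{3} + t^{3} + \frac{5 t^{2}}{3} + \frac{t}{2}
This equals f(t) exactly, so the claim holds.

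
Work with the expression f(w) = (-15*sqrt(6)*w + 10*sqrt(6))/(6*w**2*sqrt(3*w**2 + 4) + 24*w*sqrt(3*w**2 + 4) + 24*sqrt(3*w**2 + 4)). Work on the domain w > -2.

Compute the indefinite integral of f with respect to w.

F(w) = -5*sqrt(6)*sqrt(3*w**2 + 4)/(12*(w + 2)) + C

f has the shape u'v + uv' for u = -5/(2*(w + 2)) and v = sqrt(w**2/2 + 2/3) — it is the derivative of the product u*v.
Check: d/dw[-5*sqrt(6)*sqrt(3*w**2 + 4)/(12*(w + 2))] = (-15*sqrt(6)*w + 10*sqrt(6))/(6*w**2*sqrt(3*w**2 + 4) + 24*w*sqrt(3*w**2 + 4) + 24*sqrt(3*w**2 + 4)) = f(w).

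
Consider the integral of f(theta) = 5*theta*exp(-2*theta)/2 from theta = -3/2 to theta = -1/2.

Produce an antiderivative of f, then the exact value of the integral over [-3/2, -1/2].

Antiderivative: F(theta) = (-10*theta - 5)*exp(-2*theta)/8; value = -5*exp(3)/4

f has the shape u'v + uv' for u = -5*theta/4 - 5/8 and v = exp(-2*theta) — it is the derivative of the product u*v.
F(theta) = (-10*theta - 5)*exp(-2*theta)/8 is an antiderivative of f.
Check: d/dtheta[(-10*theta - 5)*exp(-2*theta)/8] = 5*theta*exp(-2*theta)/2 = f(theta).
F(-1/2) = 0; F(-3/2) = 5*exp(3)/4.
Integral = F(-1/2) - F(-3/2) = -5*exp(3)/4.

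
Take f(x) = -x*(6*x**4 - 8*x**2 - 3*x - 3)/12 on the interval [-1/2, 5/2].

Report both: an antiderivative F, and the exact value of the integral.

Antiderivative: F(x) = -x**2*(2*x**4 - 4*x**2 - 2*x - 3)/24; value = -377/32

A candidate is checked by its d/dx: the result must match f(x).
F(x) = -x**2*(2*x**4 - 4*x**2 - 2*x - 3)/24 is an antiderivative of f.
Check: d/dx[-x**2*(2*x**4 - 4*x**2 - 2*x - 3)/24] = -x**5/2 + 2*x**3/3 + x**2/4 + x/4, which equals f(x).
F(5/2) = -9025/768; F(-1/2) = 23/768.
Integral = F(5/2) - F(-1/2) = -377/32.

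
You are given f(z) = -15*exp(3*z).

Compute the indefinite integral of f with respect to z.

For F(z) to be correct the identity F'(z) - f(z) = 0 must hold.
Check: d/dz[-5*exp(3*z)] = -15*exp(3*z) = f(z).

F(z) = -5*exp(3*z) + C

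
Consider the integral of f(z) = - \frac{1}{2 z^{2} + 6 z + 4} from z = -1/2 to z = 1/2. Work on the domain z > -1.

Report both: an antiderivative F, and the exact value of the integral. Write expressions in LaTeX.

The denominator factors as 2 \left(z + 1\right) \left(z + 2\right); partial fractions split f into directly integrable pieces: \frac{1}{2 \left(z + 2\right)} - \frac{1}{2 \left(z + 1\right)}.
F(z) = - \frac{\log{\left(z + 1 \right)} - \log{\left(z + 2 \right)}}{2} is an antiderivative of f.
Check: d/dz[- \frac{\log{\left(z + 1 \right)} - \log{\left(z + 2 \right)}}{2}] = - \frac{1}{2 z^{2} + 6 z + 4} = f(z).
F(1/2) = - \frac{\log{\left(\frac{3}{2} \right)}}{2} + \frac{\log{\left(\frac{5}{2} \right)}}{2}; F(-1/2) = \frac{\log{\left(\frac{3}{2} \right)}}{2} + \frac{\log{\left(2 \right)}}{2}.
Integral = F(1/2) - F(-1/2) = - \log{\left(\frac{3}{2} \right)} - \frac{\log{\left(2 \right)}}{2} + \frac{\log{\left(\frac{5}{2} \right)}}{2}.

Antiderivative: F(z) = - \frac{\log{\left(z + 1 \right)} - \log{\left(z + 2 \right)}}{2}; value = - \log{\left(\frac{3}{2} \right)} - \frac{\log{\left(2 \right)}}{2} + \frac{\log{\left(\frac{5}{2} \right)}}{2}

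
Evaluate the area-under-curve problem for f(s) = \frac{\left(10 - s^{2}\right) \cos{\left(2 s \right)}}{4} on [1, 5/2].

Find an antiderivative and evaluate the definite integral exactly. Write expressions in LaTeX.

Check any antiderivative F(s) by computing F'(s) and comparing it with f(s).
F(s) = - \frac{s^{2} \sin{\left(2 s \right)}}{8} - \frac{s \cos{\left(2 s \right)}}{8} + \frac{21 \sin{\left(2 s \right)}}{16} is an antiderivative of f.
Check: d/ds[- \frac{s^{2} \sin{\left(2 s \right)}}{8} - \frac{s \cos{\left(2 s \right)}}{8} + \frac{21 \sin{\left(2 s \right)}}{16}] = - \frac{s^{2} \cos{\left(2 s \right)}}{4} + \frac{5 \cos{\left(2 s \right)}}{2}, which equals f(s).
F(5/2) = \frac{17 \sin{\left(5 \right)}}{32} - \frac{5 \cos{\left(5 \right)}}{16}; F(1) = - \frac{\cos{\left(2 \right)}}{8} + \frac{19 \sin{\left(2 \right)}}{16}.
Integral = F(5/2) - F(1) = - \frac{19 \sin{\left(2 \right)}}{16} + \frac{17 \sin{\left(5 \right)}}{32} - \frac{5 \cos{\left(5 \right)}}{16} + \frac{\cos{\left(2 \right)}}{8}.

Antiderivative: F(s) = - \frac{s^{2} \sin{\left(2 s \right)}}{8} - \frac{s \cos{\left(2 s \right)}}{8} + \frac{21 \sin{\left(2 s \right)}}{16}; value = - \frac{19 \sin{\left(2 \right)}}{16} + \frac{17 \sin{\left(5 \right)}}{32} - \frac{5 \cos{\left(5 \right)}}{16} + \frac{\cos{\left(2 \right)}}{8}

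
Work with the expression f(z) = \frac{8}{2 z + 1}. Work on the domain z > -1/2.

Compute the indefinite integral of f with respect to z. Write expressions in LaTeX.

Any candidate F(z) must reproduce f(z) exactly when differentiated.
Check: d/dz[4 \log{\left(z + \frac{1}{2} \right)}] = \frac{8}{2 z + 1} = f(z).

F(z) = 4 \log{\left(z + \frac{1}{2} \right)} + C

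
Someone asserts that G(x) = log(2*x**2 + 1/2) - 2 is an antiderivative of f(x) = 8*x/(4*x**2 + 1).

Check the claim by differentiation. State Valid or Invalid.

d/dx[G] = 8*x/(4*x**2 + 1)
This equals f(x) exactly, so the claim holds.

Valid. The derivative of G reproduces f.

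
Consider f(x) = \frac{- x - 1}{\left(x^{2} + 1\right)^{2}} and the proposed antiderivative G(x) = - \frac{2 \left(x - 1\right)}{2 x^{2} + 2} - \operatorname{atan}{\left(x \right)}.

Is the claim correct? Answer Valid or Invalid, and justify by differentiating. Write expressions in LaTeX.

d/dx[G] = \frac{- 2 x - 2}{x^{4} + 2 x^{2} + 1}
d/dx[G] - f(x) = \frac{- x - 1}{x^{4} + 2 x^{2} + 1} != 0.

Invalid: d/dx[G] - f = \frac{- x - 1}{x^{4} + 2 x^{2} + 1}, which is not 0.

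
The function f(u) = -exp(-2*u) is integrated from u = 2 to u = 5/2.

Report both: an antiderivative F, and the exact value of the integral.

Differentiate the proposed F(u) back; it has to land on f(u) exactly.
F(u) = exp(-2*u)/2 is an antiderivative of f.
Check: d/du[exp(-2*u)/2] = -exp(-2*u) = f(u).
F(5/2) = exp(-5)/2; F(2) = exp(-4)/2.
Integral = F(5/2) - F(2) = -exp(-4)/2 + exp(-5)/2.

Antiderivative: F(u) = exp(-2*u)/2; value = -exp(-4)/2 + exp(-5)/2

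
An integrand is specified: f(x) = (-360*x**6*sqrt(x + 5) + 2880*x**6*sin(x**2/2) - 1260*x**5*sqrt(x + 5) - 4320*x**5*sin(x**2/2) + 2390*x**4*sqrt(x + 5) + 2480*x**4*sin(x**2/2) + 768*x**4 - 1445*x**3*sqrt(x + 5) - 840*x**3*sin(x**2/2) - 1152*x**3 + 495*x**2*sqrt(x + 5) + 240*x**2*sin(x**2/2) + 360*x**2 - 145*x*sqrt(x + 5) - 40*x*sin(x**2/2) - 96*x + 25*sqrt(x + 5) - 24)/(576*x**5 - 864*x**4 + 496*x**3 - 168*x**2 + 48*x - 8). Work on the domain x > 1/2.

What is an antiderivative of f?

An antiderivative is F(x) = (-3*(x + 5)**(5/2)*(2*x - 1)**2 + 8*(2*x - 1)**2*log(3*x**2 + 1/3) - 60*(2*x - 1)**2*cos(x**2/2) + 9)/(12*(2*x - 1)**2).

An antiderivative F(x) passes only if d/dx[F] lands on f(x) exactly.
Check: d/dx[(-3*(x + 5)**(5/2)*(2*x - 1)**2 + 8*(2*x - 1)**2*log(3*x**2 + 1/3) - 60*(2*x - 1)**2*cos(x**2/2) + 9)/(12*(2*x - 1)**2)] = (-360*x**6*sqrt(x + 5) + 2880*x**6*sin(x**2/2) - 1260*x**5*sqrt(x + 5) - 4320*x**5*sin(x**2/2) + 2390*x**4*sqrt(x + 5) + 2480*x**4*sin(x**2/2) + 768*x**4 - 1445*x**3*sqrt(x + 5) - 840*x**3*sin(x**2/2) - 1152*x**3 + 495*x**2*sqrt(x + 5) + 240*x**2*sin(x**2/2) + 360*x**2 - 145*x*sqrt(x + 5) - 40*x*sin(x**2/2) - 96*x + 25*sqrt(x + 5) - 24)/(576*x**5 - 864*x**4 + 496*x**3 - 168*x**2 + 48*x - 8) = f(x).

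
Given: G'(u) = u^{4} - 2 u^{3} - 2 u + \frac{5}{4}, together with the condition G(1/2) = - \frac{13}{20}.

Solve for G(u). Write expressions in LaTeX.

G(u) = \frac{u^{5}}{5} - \frac{u^{4}}{2} - u^{2} + \frac{5 u}{4} - 1

The integrand splits into summands that can be handled one at a time.
A general antiderivative is \frac{u^{5}}{5} - \frac{u^{4}}{2} - u^{2} + \frac{5 u}{4} + C.
The condition gives C = - \frac{13}{20} - (\frac{7}{20}) = -1.
So G(u) = \frac{u^{5}}{5} - \frac{u^{4}}{2} - u^{2} + \frac{5 u}{4} - 1.
Check: d/du[\frac{u^{5}}{5} - \frac{u^{4}}{2} - u^{2} + \frac{5 u}{4} - 1] = u^{4} - 2 u^{3} - 2 u + \frac{5}{4} = G'(u).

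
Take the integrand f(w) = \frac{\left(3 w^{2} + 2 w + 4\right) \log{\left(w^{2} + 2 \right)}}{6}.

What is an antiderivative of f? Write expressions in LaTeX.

A first test for any F(w): its w-derivative must equal f(w) identically.
Check: d/dw[\frac{w^{3} \log{\left(w^{2} + 2 \right)}}{6} - \frac{w^{3}}{9} + \frac{w^{2} \log{\left(w^{2} + 2 \right)}}{6} - \frac{w^{2}}{6} + \frac{2 w \log{\left(w^{2} + 2 \right)}}{3} - \frac{2 w}{3} + \frac{\log{\left(w^{2} + 2 \right)}}{3} + \frac{2 \sqrt{2} \operatorname{atan}{\left(\frac{\sqrt{2} w}{2} \right)}}{3}] = \frac{w^{2} \log{\left(w^{2} + 2 \right)}}{2} + \frac{w \log{\left(w^{2} + 2 \right)}}{3} + \frac{2 \log{\left(w^{2} + 2 \right)}}{3}, which equals f(w).

An antiderivative is F(w) = \frac{w^{3} \log{\left(w^{2} + 2 \right)}}{6} - \frac{w^{3}}{9} + \frac{w^{2} \log{\left(w^{2} + 2 \right)}}{6} - \frac{w^{2}}{6} + \frac{2 w \log{\left(w^{2} + 2 \right)}}{3} - \frac{2 w}{3} + \frac{\log{\left(w^{2} + 2 \right)}}{3} + \frac{2 \sqrt{2} \operatorname{atan}{\left(\frac{\sqrt{2} w}{2} \right)}}{3}.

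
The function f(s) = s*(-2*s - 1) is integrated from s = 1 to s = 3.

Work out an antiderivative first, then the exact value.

An antiderivative F(s) passes only if d/ds[F] lands on f(s) exactly.
F(s) = (-4*s**3 - 3*s**2 + 9)/6 is an antiderivative of f.
Check: d/ds[(-4*s**3 - 3*s**2 + 9)/6] = -2*s**2 - s, which equals f(s).
F(3) = -21; F(1) = 1/3.
Integral = F(3) - F(1) = -64/3.

Antiderivative: F(s) = (-4*s**3 - 3*s**2 + 9)/6; value = -64/3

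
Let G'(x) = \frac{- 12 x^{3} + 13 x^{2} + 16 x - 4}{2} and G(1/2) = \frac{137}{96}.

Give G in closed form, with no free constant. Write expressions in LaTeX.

Whatever form G(x) takes, its d/dx must return the stated G'(x).
A general antiderivative is - \frac{3 x^{4}}{2} + \frac{13 x^{3}}{6} + 4 x^{2} - 2 x - \frac{3}{4} + C.
The condition gives C = \frac{137}{96} - (- \frac{55}{96}) = 2.
So G(x) = \frac{- 18 x^{4} + 26 x^{3} + 48 x^{2} - 24 x + 15}{12}.
Check: d/dx[\frac{- 18 x^{4} + 26 x^{3} + 48 x^{2} - 24 x + 15}{12}] = - 6 x^{3} + \frac{13 x^{2}}{2} + 8 x - 2, which equals G'(x).

G(x) = \frac{- 18 x^{4} + 26 x^{3} + 48 x^{2} - 24 x + 15}{12}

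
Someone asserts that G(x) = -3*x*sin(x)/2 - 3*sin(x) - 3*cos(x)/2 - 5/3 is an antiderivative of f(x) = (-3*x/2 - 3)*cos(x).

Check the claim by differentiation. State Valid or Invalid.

Valid: G'(x) = f(x).

d/dx[G] = -3*x*cos(x)/2 - 3*cos(x)
This equals f(x) exactly, so the claim holds.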